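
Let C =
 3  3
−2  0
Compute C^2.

[[3, 9], [−6, −6]]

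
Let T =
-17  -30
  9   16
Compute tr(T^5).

tr T = -1 and det T = -2, so the characteristic polynomial is λ² − (-1)λ + (-2) with roots 1 and -2.
Eigenvectors give P = [[-5, -2], [3, 1]] with P⁻¹ = [[1, 2], [-3, -5]], and T = P·diag(1, -2)·P⁻¹.
Then T^5 = P·diag(1, -32)·P⁻¹ = [[-5, 64], [3, -32]] · [[1, 2], [-3, -5]] = [[-197, -330], [99, 166]].

-31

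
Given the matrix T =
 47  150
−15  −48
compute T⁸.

tr T = −1 and det T = −6, so the characteristic polynomial is λ² − (−1)λ + (−6) with roots 2 and −3.
Eigenvectors give P = [[10, −3], [−3, 1]] with P⁻¹ = [[1, 3], [3, 10]], and T = P·diag(2, −3)·P⁻¹.
Then T⁸ = P·diag(256, 6561)·P⁻¹ = [[2560, −19683], [−768, 6561]] · [[1, 3], [3, 10]] = [[−56489, −189150], [18915, 63306]].

[[−56489, −189150], [18915, 63306]]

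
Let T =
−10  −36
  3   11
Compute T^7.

[[−388, −1548], [129, 515]]

tr T = 1 and det T = −2, so the characteristic polynomial is λ² − (1)λ + (−2) with roots 2 and −1.
Eigenvectors give P = [[−3, 4], [1, −1]] with P⁻¹ = [[1, 4], [1, 3]], and T = P·diag(2, −1)·P⁻¹.
Then T^7 = P·diag(128, −1)·P⁻¹ = [[−384, −4], [128, 1]] · [[1, 4], [1, 3]] = [[−388, −1548], [129, 515]].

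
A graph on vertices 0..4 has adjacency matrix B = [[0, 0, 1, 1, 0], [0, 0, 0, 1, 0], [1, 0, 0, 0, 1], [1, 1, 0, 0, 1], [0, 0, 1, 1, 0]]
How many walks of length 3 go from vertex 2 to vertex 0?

The number of length-3 walks from vertex 2 to vertex 0 is entry (2,0) of B³, where B is the adjacency matrix.
B² = [[2, 1, 0, 0, 2], [1, 1, 0, 0, 1], [0, 0, 2, 2, 0], [0, 0, 2, 3, 0], [2, 1, 0, 0, 2]]
B³ = [[0, 0, 4, 5, 0], [0, 0, 2, 3, 0], [4, 2, 0, 0, 4], [5, 3, 0, 0, 5], [0, 0, 4, 5, 0]]

4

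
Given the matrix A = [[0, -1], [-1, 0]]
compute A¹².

[[1, 0], [0, 1]]

A² = I (check: tr A = 0 and det A = -1), so A¹² = I since 12 is even.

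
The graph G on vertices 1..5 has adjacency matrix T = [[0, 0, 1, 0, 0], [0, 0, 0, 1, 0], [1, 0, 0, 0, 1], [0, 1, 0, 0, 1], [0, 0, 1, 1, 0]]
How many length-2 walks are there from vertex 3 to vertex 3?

2

The number of length-2 walks from vertex 3 to vertex 3 is entry (3,3) of T^2, where T is the adjacency matrix.
T^2 = [[1, 0, 0, 0, 1], [0, 1, 0, 0, 1], [0, 0, 2, 1, 0], [0, 0, 1, 2, 0], [1, 1, 0, 0, 2]]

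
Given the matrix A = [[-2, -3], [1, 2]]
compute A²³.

A² = I (check: tr A = 0 and det A = -1), so A²³ = A since 23 is odd.

[[-2, -3], [1, 2]]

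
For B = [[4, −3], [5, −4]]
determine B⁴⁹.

[[4, −3], [5, −4]]

B² = I (check: tr B = 0 and det B = −1), so B⁴⁹ = B since 49 is odd.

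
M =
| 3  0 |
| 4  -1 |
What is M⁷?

[[2187, 0], [2188, -1]]

tr M = 2 and det M = -3, so the characteristic polynomial is λ² − (2)λ + (-3) with roots 3 and -1.
Eigenvectors give P = [[1, 0], [1, 1]] with P⁻¹ = [[1, 0], [-1, 1]], and M = P·diag(3, -1)·P⁻¹.
Then M⁷ = P·diag(2187, -1)·P⁻¹ = [[2187, 0], [2187, -1]] · [[1, 0], [-1, 1]] = [[2187, 0], [2188, -1]].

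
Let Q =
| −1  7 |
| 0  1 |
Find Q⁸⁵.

[[−1, 7], [0, 1]]

Q² = I (check: tr Q = 0 and det Q = −1), so Q⁸⁵ = Q since 85 is odd.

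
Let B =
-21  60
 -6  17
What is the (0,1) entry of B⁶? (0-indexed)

-21840

tr B = -4 and det B = 3, so the characteristic polynomial is λ² − (-4)λ + (3) with roots -1 and -3.
Eigenvectors give P = [[3, 10], [1, 3]] with P⁻¹ = [[-3, 10], [1, -3]], and B = P·diag(-1, -3)·P⁻¹.
Then B⁶ = P·diag(1, 729)·P⁻¹ = [[3, 7290], [1, 2187]] · [[-3, 10], [1, -3]] = [[7281, -21840], [2184, -6551]].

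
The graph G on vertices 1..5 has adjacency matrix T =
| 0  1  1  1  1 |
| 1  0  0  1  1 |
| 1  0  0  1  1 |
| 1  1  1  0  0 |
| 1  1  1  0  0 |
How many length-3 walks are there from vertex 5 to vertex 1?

8

The number of length-3 walks from vertex 5 to vertex 1 is entry (5,1) of T³, where T is the adjacency matrix.
T² = [[4, 2, 2, 2, 2], [2, 3, 3, 1, 1], [2, 3, 3, 1, 1], [2, 1, 1, 3, 3], [2, 1, 1, 3, 3]]
T³ = [[8, 8, 8, 8, 8], [8, 4, 4, 8, 8], [8, 4, 4, 8, 8], [8, 8, 8, 4, 4], [8, 8, 8, 4, 4]]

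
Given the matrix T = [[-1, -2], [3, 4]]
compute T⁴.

[[-29, -30], [45, 46]]

tr T = 3 and det T = 2, so the characteristic polynomial is λ² − (3)λ + (2) with roots 1 and 2.
Eigenvectors give P = [[-1, -2], [1, 3]] with P⁻¹ = [[-3, -2], [1, 1]], and T = P·diag(1, 2)·P⁻¹.
Then T⁴ = P·diag(1, 16)·P⁻¹ = [[-1, -32], [1, 48]] · [[-3, -2], [1, 1]] = [[-29, -30], [45, 46]].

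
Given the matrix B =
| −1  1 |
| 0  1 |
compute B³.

[[−1, 1], [0, 1]]

B² = I (check: tr B = 0 and det B = −1), so B³ = B since 3 is odd.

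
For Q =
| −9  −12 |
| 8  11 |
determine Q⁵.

[[−489, −732], [488, 731]]

tr Q = 2 and det Q = −3, so the characteristic polynomial is λ² − (2)λ + (−3) with roots −1 and 3.
Eigenvectors give P = [[3, −1], [−2, 1]] with P⁻¹ = [[1, 1], [2, 3]], and Q = P·diag(−1, 3)·P⁻¹.
Then Q⁵ = P·diag(−1, 243)·P⁻¹ = [[−3, −243], [2, 243]] · [[1, 1], [2, 3]] = [[−489, −732], [488, 731]].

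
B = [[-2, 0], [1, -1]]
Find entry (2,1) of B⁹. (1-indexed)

511

tr B = -3 and det B = 2, so the characteristic polynomial is λ² − (-3)λ + (2) with roots -2 and -1.
Eigenvectors give P = [[-1, 0], [1, 1]] with P⁻¹ = [[-1, 0], [1, 1]], and B = P·diag(-2, -1)·P⁻¹.
Then B⁹ = P·diag(-512, -1)·P⁻¹ = [[512, 0], [-512, -1]] · [[-1, 0], [1, 1]] = [[-512, 0], [511, -1]].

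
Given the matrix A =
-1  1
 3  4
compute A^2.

[[4, 3], [9, 19]]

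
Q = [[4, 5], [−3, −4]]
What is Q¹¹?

Q² = I (check: tr Q = 0 and det Q = −1), so Q¹¹ = Q since 11 is odd.

[[4, 5], [−3, −4]]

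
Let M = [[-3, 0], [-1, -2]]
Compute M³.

tr M = -5 and det M = 6, so the characteristic polynomial is λ² − (-5)λ + (6) with roots -2 and -3.
Eigenvectors give P = [[0, 1], [-1, 1]] with P⁻¹ = [[1, -1], [1, 0]], and M = P·diag(-2, -3)·P⁻¹.
Then M³ = P·diag(-8, -27)·P⁻¹ = [[0, -27], [8, -27]] · [[1, -1], [1, 0]] = [[-27, 0], [-19, -8]].

[[-27, 0], [-19, -8]]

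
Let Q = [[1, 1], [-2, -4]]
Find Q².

[[-1, -3], [6, 14]]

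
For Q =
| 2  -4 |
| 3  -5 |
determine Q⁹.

[[1532, -2044], [1533, -2045]]

tr Q = -3 and det Q = 2, so the characteristic polynomial is λ² − (-3)λ + (2) with roots -1 and -2.
Eigenvectors give P = [[4, 1], [3, 1]] with P⁻¹ = [[1, -1], [-3, 4]], and Q = P·diag(-1, -2)·P⁻¹.
Then Q⁹ = P·diag(-1, -512)·P⁻¹ = [[-4, -512], [-3, -512]] · [[1, -1], [-3, 4]] = [[1532, -2044], [1533, -2045]].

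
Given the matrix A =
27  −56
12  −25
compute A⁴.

[[561, −1120], [240, −479]]

tr A = 2 and det A = −3, so the characteristic polynomial is λ² − (2)λ + (−3) with roots −1 and 3.
Eigenvectors give P = [[2, −7], [1, −3]] with P⁻¹ = [[−3, 7], [−1, 2]], and A = P·diag(−1, 3)·P⁻¹.
Then A⁴ = P·diag(1, 81)·P⁻¹ = [[2, −567], [1, −243]] · [[−3, 7], [−1, 2]] = [[561, −1120], [240, −479]].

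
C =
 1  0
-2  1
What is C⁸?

C = I + N where N = [[0, 0], [-2, 0]] is strictly lower-triangular, so N² = 0.
(I + N)⁸ = I + 8·N = [[1, 0], [-16, 1]].

[[1, 0], [-16, 1]]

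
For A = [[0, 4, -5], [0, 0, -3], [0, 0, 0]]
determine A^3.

[[0, 0, 0], [0, 0, 0], [0, 0, 0]]

A is strictly triangular, hence nilpotent: A^3 = 0, so A^3 = 0.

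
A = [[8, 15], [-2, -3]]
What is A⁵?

[[1298, 3165], [-422, -1023]]

tr A = 5 and det A = 6, so the characteristic polynomial is λ² − (5)λ + (6) with roots 2 and 3.
Eigenvectors give P = [[5, 3], [-2, -1]] with P⁻¹ = [[-1, -3], [2, 5]], and A = P·diag(2, 3)·P⁻¹.
Then A⁵ = P·diag(32, 243)·P⁻¹ = [[160, 729], [-64, -243]] · [[-1, -3], [2, 5]] = [[1298, 3165], [-422, -1023]].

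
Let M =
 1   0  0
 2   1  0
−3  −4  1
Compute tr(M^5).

M = I + N where N = [[0, 0, 0], [2, 0, 0], [−3, −4, 0]] is strictly lower-triangular, so N^3 = 0.
(I + N)^5 = I + 5·N + 10·N^2 = [[1, 0, 0], [10, 1, 0], [−95, −20, 1]].

3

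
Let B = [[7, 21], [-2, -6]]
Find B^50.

B² = B (a projection; rank 1, trace 1), so B^50 = B.

[[7, 21], [-2, -6]]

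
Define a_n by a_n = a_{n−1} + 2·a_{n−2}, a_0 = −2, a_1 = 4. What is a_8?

168

With companion matrix M = [[1, 2], [1, 0]], [a_n, a_{n−1}]ᵀ = M·[a_{n−1}, a_{n−2}]ᵀ, so [a_8, a_7]ᵀ = M⁷·[a_1, a_0]ᵀ.
M⁷ = [[85, 86], [43, 42]], giving [a_8, a_7]ᵀ = [[168], [88]].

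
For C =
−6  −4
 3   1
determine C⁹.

[[−77196, −76684], [57513, 57001]]

tr C = −5 and det C = 6, so the characteristic polynomial is λ² − (−5)λ + (6) with roots −3 and −2.
Eigenvectors give P = [[4, 1], [−3, −1]] with P⁻¹ = [[1, 1], [−3, −4]], and C = P·diag(−3, −2)·P⁻¹.
Then C⁹ = P·diag(−19683, −512)·P⁻¹ = [[−78732, −512], [59049, 512]] · [[1, 1], [−3, −4]] = [[−77196, −76684], [57513, 57001]].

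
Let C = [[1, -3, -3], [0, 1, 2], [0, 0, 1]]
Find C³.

[[1, -9, -27], [0, 1, 6], [0, 0, 1]]

C = I + N where N = [[0, -3, -3], [0, 0, 2], [0, 0, 0]] is strictly upper-triangular, so N³ = 0.
(I + N)³ = I + 3·N + 3·N² = [[1, -9, -27], [0, 1, 6], [0, 0, 1]].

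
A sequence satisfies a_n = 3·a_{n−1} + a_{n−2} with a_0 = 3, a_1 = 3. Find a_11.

With companion matrix M = [[3, 1], [1, 0]], [a_n, a_{n−1}]ᵀ = M·[a_{n−1}, a_{n−2}]ᵀ, so [a_11, a_10]ᵀ = M¹⁰·[a_1, a_0]ᵀ.
M¹⁰ = [[141481, 42837], [42837, 12970]], giving [a_11, a_10]ᵀ = [[552954], [167421]].

552954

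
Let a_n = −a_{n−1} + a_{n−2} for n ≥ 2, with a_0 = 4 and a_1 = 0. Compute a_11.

With companion matrix Q = [[−1, 1], [1, 0]], [a_n, a_{n−1}]ᵀ = Q·[a_{n−1}, a_{n−2}]ᵀ, so [a_11, a_10]ᵀ = Q¹⁰·[a_1, a_0]ᵀ.
Q¹⁰ = [[89, −55], [−55, 34]], giving [a_11, a_10]ᵀ = [[−220], [136]].

−220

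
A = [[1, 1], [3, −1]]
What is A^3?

A^2 = [[4, 0], [0, 4]]
A^3 = [[4, 4], [12, −4]]

[[4, 4], [12, −4]]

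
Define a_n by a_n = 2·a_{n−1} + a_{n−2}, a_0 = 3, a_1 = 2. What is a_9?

With companion matrix M = [[2, 1], [1, 0]], [a_n, a_{n−1}]ᵀ = M·[a_{n−1}, a_{n−2}]ᵀ, so [a_9, a_8]ᵀ = M^8·[a_1, a_0]ᵀ.
M^8 = [[985, 408], [408, 169]], giving [a_9, a_8]ᵀ = [[3194], [1323]].

3194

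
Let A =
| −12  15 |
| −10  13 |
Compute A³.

tr A = 1 and det A = −6, so the characteristic polynomial is λ² − (1)λ + (−6) with roots −2 and 3.
Eigenvectors give P = [[3, −1], [2, −1]] with P⁻¹ = [[1, −1], [2, −3]], and A = P·diag(−2, 3)·P⁻¹.
Then A³ = P·diag(−8, 27)·P⁻¹ = [[−24, −27], [−16, −27]] · [[1, −1], [2, −3]] = [[−78, 105], [−70, 97]].

[[−78, 105], [−70, 97]]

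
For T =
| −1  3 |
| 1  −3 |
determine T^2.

[[4, −12], [−4, 12]]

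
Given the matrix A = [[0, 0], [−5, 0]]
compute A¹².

[[0, 0], [0, 0]]

A is strictly triangular, hence nilpotent: A² = 0, so A¹² = 0.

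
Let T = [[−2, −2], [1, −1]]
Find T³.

[[2, −10], [5, 7]]

T² = [[2, 6], [−3, −1]]
T³ = [[2, −10], [5, 7]]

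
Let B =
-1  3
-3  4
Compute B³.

[[-19, 12], [-12, 1]]

B² = [[-8, 9], [-9, 7]]
B³ = [[-19, 12], [-12, 1]]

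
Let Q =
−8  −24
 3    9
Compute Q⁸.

[[−8, −24], [3, 9]]

Q² = Q (a projection; rank 1, trace 1), so Q⁸ = Q.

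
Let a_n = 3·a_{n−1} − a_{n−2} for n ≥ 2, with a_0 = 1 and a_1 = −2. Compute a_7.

−898

With companion matrix B = [[3, −1], [1, 0]], [a_n, a_{n−1}]ᵀ = B·[a_{n−1}, a_{n−2}]ᵀ, so [a_7, a_6]ᵀ = B^6·[a_1, a_0]ᵀ.
B^6 = [[377, −144], [144, −55]], giving [a_7, a_6]ᵀ = [[−898], [−343]].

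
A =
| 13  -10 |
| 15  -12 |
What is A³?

[[97, -70], [105, -78]]

tr A = 1 and det A = -6, so the characteristic polynomial is λ² − (1)λ + (-6) with roots -2 and 3.
Eigenvectors give P = [[2, -1], [3, -1]] with P⁻¹ = [[-1, 1], [-3, 2]], and A = P·diag(-2, 3)·P⁻¹.
Then A³ = P·diag(-8, 27)·P⁻¹ = [[-16, -27], [-24, -27]] · [[-1, 1], [-3, 2]] = [[97, -70], [105, -78]].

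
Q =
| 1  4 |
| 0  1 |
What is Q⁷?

Q = I + N where N = [[0, 4], [0, 0]] is strictly upper-triangular, so N² = 0.
(I + N)⁷ = I + 7·N = [[1, 28], [0, 1]].

[[1, 28], [0, 1]]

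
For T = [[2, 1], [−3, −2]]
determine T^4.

T² = I (check: tr T = 0 and det T = −1), so T^4 = I since 4 is even.

[[1, 0], [0, 1]]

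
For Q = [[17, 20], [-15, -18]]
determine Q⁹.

tr Q = -1 and det Q = -6, so the characteristic polynomial is λ² − (-1)λ + (-6) with roots -3 and 2.
Eigenvectors give P = [[-1, 4], [1, -3]] with P⁻¹ = [[3, 4], [1, 1]], and Q = P·diag(-3, 2)·P⁻¹.
Then Q⁹ = P·diag(-19683, 512)·P⁻¹ = [[19683, 2048], [-19683, -1536]] · [[3, 4], [1, 1]] = [[61097, 80780], [-60585, -80268]].

[[61097, 80780], [-60585, -80268]]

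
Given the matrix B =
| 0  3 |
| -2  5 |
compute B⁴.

tr B = 5 and det B = 6, so the characteristic polynomial is λ² − (5)λ + (6) with roots 3 and 2.
Eigenvectors give P = [[1, -3], [1, -2]] with P⁻¹ = [[-2, 3], [-1, 1]], and B = P·diag(3, 2)·P⁻¹.
Then B⁴ = P·diag(81, 16)·P⁻¹ = [[81, -48], [81, -32]] · [[-2, 3], [-1, 1]] = [[-114, 195], [-130, 211]].

[[-114, 195], [-130, 211]]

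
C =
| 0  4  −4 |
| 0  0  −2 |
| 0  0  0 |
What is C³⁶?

C is strictly triangular, hence nilpotent: C³ = 0, so C³⁶ = 0.

[[0, 0, 0], [0, 0, 0], [0, 0, 0]]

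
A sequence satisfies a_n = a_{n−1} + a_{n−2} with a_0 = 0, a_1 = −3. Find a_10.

With companion matrix B = [[1, 1], [1, 0]], [a_n, a_{n−1}]ᵀ = B·[a_{n−1}, a_{n−2}]ᵀ, so [a_10, a_9]ᵀ = B^9·[a_1, a_0]ᵀ.
B^9 = [[55, 34], [34, 21]], giving [a_10, a_9]ᵀ = [[−165], [−102]].

−165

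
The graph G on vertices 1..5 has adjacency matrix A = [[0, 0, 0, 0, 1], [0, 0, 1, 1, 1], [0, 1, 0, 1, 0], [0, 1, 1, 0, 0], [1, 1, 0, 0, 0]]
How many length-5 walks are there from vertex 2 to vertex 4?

The number of length-5 walks from vertex 2 to vertex 4 is entry (2,4) of A⁵, where A is the adjacency matrix.
A² = [[1, 1, 0, 0, 0], [1, 3, 1, 1, 0], [0, 1, 2, 1, 1], [0, 1, 1, 2, 1], [0, 0, 1, 1, 2]]
A³ = [[0, 0, 1, 1, 2], [0, 2, 4, 4, 4], [1, 4, 2, 3, 1], [1, 4, 3, 2, 1], [2, 4, 1, 1, 0]]
A⁴ = [[2, 4, 1, 1, 0], [4, 12, 6, 6, 2], [1, 6, 7, 6, 5], [1, 6, 6, 7, 5], [0, 2, 5, 5, 6]]
A⁵ = [[0, 2, 5, 5, 6], [2, 14, 18, 18, 16], [5, 18, 12, 13, 7], [5, 18, 13, 12, 7], [6, 16, 7, 7, 2]]

18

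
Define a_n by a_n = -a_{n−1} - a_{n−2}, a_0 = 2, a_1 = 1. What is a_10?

1

With companion matrix T = [[-1, -1], [1, 0]], [a_n, a_{n−1}]ᵀ = T·[a_{n−1}, a_{n−2}]ᵀ, so [a_10, a_9]ᵀ = T^9·[a_1, a_0]ᵀ.
T^9 = [[1, 0], [0, 1]], giving [a_10, a_9]ᵀ = [[1], [2]].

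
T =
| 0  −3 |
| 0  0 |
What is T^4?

T is strictly triangular, hence nilpotent: T^2 = 0, so T^4 = 0.

[[0, 0], [0, 0]]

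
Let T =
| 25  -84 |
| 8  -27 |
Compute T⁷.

tr T = -2 and det T = -3, so the characteristic polynomial is λ² − (-2)λ + (-3) with roots 1 and -3.
Eigenvectors give P = [[7, 3], [2, 1]] with P⁻¹ = [[1, -3], [-2, 7]], and T = P·diag(1, -3)·P⁻¹.
Then T⁷ = P·diag(1, -2187)·P⁻¹ = [[7, -6561], [2, -2187]] · [[1, -3], [-2, 7]] = [[13129, -45948], [4376, -15315]].

[[13129, -45948], [4376, -15315]]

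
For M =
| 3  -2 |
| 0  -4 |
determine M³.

M² = [[9, 2], [0, 16]]
M³ = [[27, -26], [0, -64]]

[[27, -26], [0, -64]]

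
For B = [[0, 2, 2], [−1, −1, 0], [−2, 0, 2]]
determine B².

[[−6, −2, 4], [1, −1, −2], [−4, −4, 0]]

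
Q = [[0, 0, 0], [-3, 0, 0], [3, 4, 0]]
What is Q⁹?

Q is strictly triangular, hence nilpotent: Q³ = 0, so Q⁹ = 0.

[[0, 0, 0], [0, 0, 0], [0, 0, 0]]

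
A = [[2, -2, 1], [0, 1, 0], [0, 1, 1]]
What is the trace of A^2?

6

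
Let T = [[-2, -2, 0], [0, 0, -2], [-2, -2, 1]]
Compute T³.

T² = [[4, 4, 4], [4, 4, -2], [2, 2, 5]]
T³ = [[-16, -16, -4], [-4, -4, -10], [-14, -14, 1]]

[[-16, -16, -4], [-4, -4, -10], [-14, -14, 1]]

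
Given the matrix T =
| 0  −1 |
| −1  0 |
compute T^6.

[[1, 0], [0, 1]]

T² = I (check: tr T = 0 and det T = −1), so T^6 = I since 6 is even.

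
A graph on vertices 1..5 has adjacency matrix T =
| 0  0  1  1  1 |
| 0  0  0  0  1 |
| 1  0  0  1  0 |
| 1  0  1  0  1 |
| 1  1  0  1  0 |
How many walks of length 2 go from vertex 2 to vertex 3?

0

The number of length-2 walks from vertex 2 to vertex 3 is entry (2,3) of T², where T is the adjacency matrix.
T² = [[3, 1, 1, 2, 1], [1, 1, 0, 1, 0], [1, 0, 2, 1, 2], [2, 1, 1, 3, 1], [1, 0, 2, 1, 3]]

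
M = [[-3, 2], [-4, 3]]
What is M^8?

[[1, 0], [0, 1]]

M² = I (check: tr M = 0 and det M = -1), so M^8 = I since 8 is even.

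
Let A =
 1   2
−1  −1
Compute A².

[[−1, 0], [0, −1]]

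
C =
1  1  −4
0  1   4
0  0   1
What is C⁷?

[[1, 7, 56], [0, 1, 28], [0, 0, 1]]

C = I + N where N = [[0, 1, −4], [0, 0, 4], [0, 0, 0]] is strictly upper-triangular, so N³ = 0.
(I + N)⁷ = I + 7·N + 21·N² = [[1, 7, 56], [0, 1, 28], [0, 0, 1]].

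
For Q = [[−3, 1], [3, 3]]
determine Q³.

Q² = [[12, 0], [0, 12]]
Q³ = [[−36, 12], [36, 36]]

[[−36, 12], [36, 36]]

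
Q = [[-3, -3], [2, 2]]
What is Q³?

Q² = [[3, 3], [-2, -2]]
Q³ = [[-3, -3], [2, 2]]

[[-3, -3], [2, 2]]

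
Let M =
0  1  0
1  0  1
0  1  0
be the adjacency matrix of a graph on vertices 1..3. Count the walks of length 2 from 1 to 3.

The number of length-2 walks from vertex 1 to vertex 3 is entry (1,3) of M², where M is the adjacency matrix.
M² = [[1, 0, 1], [0, 2, 0], [1, 0, 1]]

1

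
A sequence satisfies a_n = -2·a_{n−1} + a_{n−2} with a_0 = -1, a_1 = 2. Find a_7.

408

With companion matrix B = [[-2, 1], [1, 0]], [a_n, a_{n−1}]ᵀ = B·[a_{n−1}, a_{n−2}]ᵀ, so [a_7, a_6]ᵀ = B⁶·[a_1, a_0]ᵀ.
B⁶ = [[169, -70], [-70, 29]], giving [a_7, a_6]ᵀ = [[408], [-169]].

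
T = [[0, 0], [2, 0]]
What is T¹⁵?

T is strictly triangular, hence nilpotent: T² = 0, so T¹⁵ = 0.

[[0, 0], [0, 0]]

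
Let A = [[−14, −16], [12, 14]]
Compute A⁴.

tr A = 0 and det A = −4, so the characteristic polynomial is λ² − (0)λ + (−4) with roots −2 and 2.
Eigenvectors give P = [[−4, −1], [3, 1]] with P⁻¹ = [[−1, −1], [3, 4]], and A = P·diag(−2, 2)·P⁻¹.
Then A⁴ = P·diag(16, 16)·P⁻¹ = [[−64, −16], [48, 16]] · [[−1, −1], [3, 4]] = [[16, 0], [0, 16]].

[[16, 0], [0, 16]]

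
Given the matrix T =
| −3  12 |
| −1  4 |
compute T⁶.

[[−3, 12], [−1, 4]]

T² = T (a projection; rank 1, trace 1), so T⁶ = T.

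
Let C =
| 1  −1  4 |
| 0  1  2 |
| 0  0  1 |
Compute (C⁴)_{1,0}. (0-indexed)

C = I + N where N = [[0, −1, 4], [0, 0, 2], [0, 0, 0]] is strictly upper-triangular, so N³ = 0.
(I + N)⁴ = I + 4·N + 6·N² = [[1, −4, 4], [0, 1, 8], [0, 0, 1]].

0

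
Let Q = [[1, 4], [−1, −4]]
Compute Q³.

[[9, 36], [−9, −36]]

Q² = [[−3, −12], [3, 12]]
Q³ = [[9, 36], [−9, −36]]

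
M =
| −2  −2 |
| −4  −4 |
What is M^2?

[[12, 12], [24, 24]]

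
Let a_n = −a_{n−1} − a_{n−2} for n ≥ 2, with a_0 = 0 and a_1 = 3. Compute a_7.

3

With companion matrix T = [[−1, −1], [1, 0]], [a_n, a_{n−1}]ᵀ = T·[a_{n−1}, a_{n−2}]ᵀ, so [a_7, a_6]ᵀ = T⁶·[a_1, a_0]ᵀ.
T⁶ = [[1, 0], [0, 1]], giving [a_7, a_6]ᵀ = [[3], [0]].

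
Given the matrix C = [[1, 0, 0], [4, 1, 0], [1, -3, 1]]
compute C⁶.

[[1, 0, 0], [24, 1, 0], [-174, -18, 1]]

C = I + N where N = [[0, 0, 0], [4, 0, 0], [1, -3, 0]] is strictly lower-triangular, so N³ = 0.
(I + N)⁶ = I + 6·N + 15·N² = [[1, 0, 0], [24, 1, 0], [-174, -18, 1]].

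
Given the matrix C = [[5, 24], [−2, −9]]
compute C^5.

[[725, 2904], [−242, −969]]

tr C = −4 and det C = 3, so the characteristic polynomial is λ² − (−4)λ + (3) with roots −1 and −3.
Eigenvectors give P = [[4, −3], [−1, 1]] with P⁻¹ = [[1, 3], [1, 4]], and C = P·diag(−1, −3)·P⁻¹.
Then C^5 = P·diag(−1, −243)·P⁻¹ = [[−4, 729], [1, −243]] · [[1, 3], [1, 4]] = [[725, 2904], [−242, −969]].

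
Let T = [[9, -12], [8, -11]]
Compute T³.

tr T = -2 and det T = -3, so the characteristic polynomial is λ² − (-2)λ + (-3) with roots 1 and -3.
Eigenvectors give P = [[-3, -1], [-2, -1]] with P⁻¹ = [[-1, 1], [2, -3]], and T = P·diag(1, -3)·P⁻¹.
Then T³ = P·diag(1, -27)·P⁻¹ = [[-3, 27], [-2, 27]] · [[-1, 1], [2, -3]] = [[57, -84], [56, -83]].

[[57, -84], [56, -83]]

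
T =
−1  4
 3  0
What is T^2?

[[13, −4], [−3, 12]]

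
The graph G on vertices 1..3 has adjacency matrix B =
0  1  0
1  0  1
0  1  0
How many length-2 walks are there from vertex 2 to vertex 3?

The number of length-2 walks from vertex 2 to vertex 3 is entry (2,3) of B², where B is the adjacency matrix.
B² = [[1, 0, 1], [0, 2, 0], [1, 0, 1]]

0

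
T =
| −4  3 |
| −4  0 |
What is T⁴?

[[−176, 96], [−128, −48]]

T² = [[4, −12], [16, −12]]
T³ = [[32, 12], [−16, 48]]
T⁴ = [[−176, 96], [−128, −48]]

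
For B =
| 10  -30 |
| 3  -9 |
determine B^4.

B² = B (a projection; rank 1, trace 1), so B^4 = B.

[[10, -30], [3, -9]]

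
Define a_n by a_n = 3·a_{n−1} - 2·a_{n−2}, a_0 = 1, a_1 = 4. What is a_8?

766

With companion matrix B = [[3, -2], [1, 0]], [a_n, a_{n−1}]ᵀ = B·[a_{n−1}, a_{n−2}]ᵀ, so [a_8, a_7]ᵀ = B⁷·[a_1, a_0]ᵀ.
B⁷ = [[255, -254], [127, -126]], giving [a_8, a_7]ᵀ = [[766], [382]].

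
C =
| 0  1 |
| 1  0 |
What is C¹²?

[[1, 0], [0, 1]]

C² = I (check: tr C = 0 and det C = -1), so C¹² = I since 12 is even.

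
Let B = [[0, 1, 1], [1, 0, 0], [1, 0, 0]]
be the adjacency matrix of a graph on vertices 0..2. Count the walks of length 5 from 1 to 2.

The number of length-5 walks from vertex 1 to vertex 2 is entry (1,2) of B^5, where B is the adjacency matrix.
B^2 = [[2, 0, 0], [0, 1, 1], [0, 1, 1]]
B^3 = [[0, 2, 2], [2, 0, 0], [2, 0, 0]]
B^4 = [[4, 0, 0], [0, 2, 2], [0, 2, 2]]
B^5 = [[0, 4, 4], [4, 0, 0], [4, 0, 0]]

0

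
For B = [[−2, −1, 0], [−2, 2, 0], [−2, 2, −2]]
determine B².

[[6, 0, 0], [0, 6, 0], [4, 2, 4]]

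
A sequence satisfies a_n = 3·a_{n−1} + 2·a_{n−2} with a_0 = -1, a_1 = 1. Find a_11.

124373

With companion matrix T = [[3, 2], [1, 0]], [a_n, a_{n−1}]ᵀ = T·[a_{n−1}, a_{n−2}]ᵀ, so [a_11, a_10]ᵀ = T¹⁰·[a_1, a_0]ᵀ.
T¹⁰ = [[283667, 159294], [79647, 44726]], giving [a_11, a_10]ᵀ = [[124373], [34921]].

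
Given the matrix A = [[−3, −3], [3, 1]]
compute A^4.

[[−36, −48], [48, 28]]

A^2 = [[0, 6], [−6, −8]]
A^3 = [[18, 6], [−6, 10]]
A^4 = [[−36, −48], [48, 28]]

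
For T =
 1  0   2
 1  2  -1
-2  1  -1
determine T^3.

[[-1, 4, -8], [6, 7, 6], [10, -2, 5]]

T^2 = [[-3, 2, 0], [5, 3, 1], [1, 1, -4]]
T^3 = [[-1, 4, -8], [6, 7, 6], [10, -2, 5]]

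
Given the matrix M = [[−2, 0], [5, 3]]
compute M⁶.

[[64, 0], [665, 729]]

tr M = 1 and det M = −6, so the characteristic polynomial is λ² − (1)λ + (−6) with roots −2 and 3.
Eigenvectors give P = [[1, 0], [−1, −1]] with P⁻¹ = [[1, 0], [−1, −1]], and M = P·diag(−2, 3)·P⁻¹.
Then M⁶ = P·diag(64, 729)·P⁻¹ = [[64, 0], [−64, −729]] · [[1, 0], [−1, −1]] = [[64, 0], [665, 729]].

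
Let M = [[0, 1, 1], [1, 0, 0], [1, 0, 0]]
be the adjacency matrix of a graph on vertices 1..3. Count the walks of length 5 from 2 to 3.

The number of length-5 walks from vertex 2 to vertex 3 is entry (2,3) of M^5, where M is the adjacency matrix.
M^2 = [[2, 0, 0], [0, 1, 1], [0, 1, 1]]
M^3 = [[0, 2, 2], [2, 0, 0], [2, 0, 0]]
M^4 = [[4, 0, 0], [0, 2, 2], [0, 2, 2]]
M^5 = [[0, 4, 4], [4, 0, 0], [4, 0, 0]]

0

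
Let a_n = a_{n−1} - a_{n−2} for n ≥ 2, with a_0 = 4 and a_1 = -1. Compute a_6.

4

With companion matrix Q = [[1, -1], [1, 0]], [a_n, a_{n−1}]ᵀ = Q·[a_{n−1}, a_{n−2}]ᵀ, so [a_6, a_5]ᵀ = Q⁵·[a_1, a_0]ᵀ.
Q⁵ = [[0, 1], [-1, 1]], giving [a_6, a_5]ᵀ = [[4], [5]].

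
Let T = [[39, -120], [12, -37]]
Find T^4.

tr T = 2 and det T = -3, so the characteristic polynomial is λ² − (2)λ + (-3) with roots -1 and 3.
Eigenvectors give P = [[3, 10], [1, 3]] with P⁻¹ = [[-3, 10], [1, -3]], and T = P·diag(-1, 3)·P⁻¹.
Then T^4 = P·diag(1, 81)·P⁻¹ = [[3, 810], [1, 243]] · [[-3, 10], [1, -3]] = [[801, -2400], [240, -719]].

[[801, -2400], [240, -719]]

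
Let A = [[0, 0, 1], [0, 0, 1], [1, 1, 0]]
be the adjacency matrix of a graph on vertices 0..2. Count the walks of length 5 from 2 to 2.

0

The number of length-5 walks from vertex 2 to vertex 2 is entry (2,2) of A⁵, where A is the adjacency matrix.
A² = [[1, 1, 0], [1, 1, 0], [0, 0, 2]]
A³ = [[0, 0, 2], [0, 0, 2], [2, 2, 0]]
A⁴ = [[2, 2, 0], [2, 2, 0], [0, 0, 4]]
A⁵ = [[0, 0, 4], [0, 0, 4], [4, 4, 0]]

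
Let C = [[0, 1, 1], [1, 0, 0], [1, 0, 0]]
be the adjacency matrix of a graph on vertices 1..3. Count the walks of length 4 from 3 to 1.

0

The number of length-4 walks from vertex 3 to vertex 1 is entry (3,1) of C⁴, where C is the adjacency matrix.
C² = [[2, 0, 0], [0, 1, 1], [0, 1, 1]]
C³ = [[0, 2, 2], [2, 0, 0], [2, 0, 0]]
C⁴ = [[4, 0, 0], [0, 2, 2], [0, 2, 2]]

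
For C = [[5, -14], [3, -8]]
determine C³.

[[41, -98], [21, -50]]

tr C = -3 and det C = 2, so the characteristic polynomial is λ² − (-3)λ + (2) with roots -1 and -2.
Eigenvectors give P = [[7, 2], [3, 1]] with P⁻¹ = [[1, -2], [-3, 7]], and C = P·diag(-1, -2)·P⁻¹.
Then C³ = P·diag(-1, -8)·P⁻¹ = [[-7, -16], [-3, -8]] · [[1, -2], [-3, 7]] = [[41, -98], [21, -50]].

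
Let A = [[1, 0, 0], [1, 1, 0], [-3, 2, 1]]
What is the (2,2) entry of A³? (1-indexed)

A = I + N where N = [[0, 0, 0], [1, 0, 0], [-3, 2, 0]] is strictly lower-triangular, so N³ = 0.
(I + N)³ = I + 3·N + 3·N² = [[1, 0, 0], [3, 1, 0], [-3, 6, 1]].

1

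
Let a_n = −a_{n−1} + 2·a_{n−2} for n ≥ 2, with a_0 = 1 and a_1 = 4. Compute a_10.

−1022

With companion matrix A = [[−1, 2], [1, 0]], [a_n, a_{n−1}]ᵀ = A·[a_{n−1}, a_{n−2}]ᵀ, so [a_10, a_9]ᵀ = A⁹·[a_1, a_0]ᵀ.
A⁹ = [[−341, 342], [171, −170]], giving [a_10, a_9]ᵀ = [[−1022], [514]].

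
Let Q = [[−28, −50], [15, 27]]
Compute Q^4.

tr Q = −1 and det Q = −6, so the characteristic polynomial is λ² − (−1)λ + (−6) with roots 2 and −3.
Eigenvectors give P = [[5, 2], [−3, −1]] with P⁻¹ = [[−1, −2], [3, 5]], and Q = P·diag(2, −3)·P⁻¹.
Then Q^4 = P·diag(16, 81)·P⁻¹ = [[80, 162], [−48, −81]] · [[−1, −2], [3, 5]] = [[406, 650], [−195, −309]].

[[406, 650], [−195, −309]]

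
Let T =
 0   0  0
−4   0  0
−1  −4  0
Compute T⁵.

[[0, 0, 0], [0, 0, 0], [0, 0, 0]]

T is strictly triangular, hence nilpotent: T³ = 0, so T⁵ = 0.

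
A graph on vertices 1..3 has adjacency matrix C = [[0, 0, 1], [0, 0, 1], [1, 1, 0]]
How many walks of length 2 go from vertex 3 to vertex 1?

The number of length-2 walks from vertex 3 to vertex 1 is entry (3,1) of C², where C is the adjacency matrix.
C² = [[1, 1, 0], [1, 1, 0], [0, 0, 2]]

0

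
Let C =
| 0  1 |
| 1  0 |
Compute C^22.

C² = I (check: tr C = 0 and det C = -1), so C^22 = I since 22 is even.

[[1, 0], [0, 1]]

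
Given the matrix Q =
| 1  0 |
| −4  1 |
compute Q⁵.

[[1, 0], [−20, 1]]

Q = I + N where N = [[0, 0], [−4, 0]] is strictly lower-triangular, so N² = 0.
(I + N)⁵ = I + 5·N = [[1, 0], [−20, 1]].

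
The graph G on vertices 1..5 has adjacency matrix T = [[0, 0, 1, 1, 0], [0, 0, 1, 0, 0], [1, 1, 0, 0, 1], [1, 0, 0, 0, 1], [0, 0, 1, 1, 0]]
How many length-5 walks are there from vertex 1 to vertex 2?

The number of length-5 walks from vertex 1 to vertex 2 is entry (1,2) of T^5, where T is the adjacency matrix.
T^2 = [[2, 1, 0, 0, 2], [1, 1, 0, 0, 1], [0, 0, 3, 2, 0], [0, 0, 2, 2, 0], [2, 1, 0, 0, 2]]
T^3 = [[0, 0, 5, 4, 0], [0, 0, 3, 2, 0], [5, 3, 0, 0, 5], [4, 2, 0, 0, 4], [0, 0, 5, 4, 0]]
T^4 = [[9, 5, 0, 0, 9], [5, 3, 0, 0, 5], [0, 0, 13, 10, 0], [0, 0, 10, 8, 0], [9, 5, 0, 0, 9]]
T^5 = [[0, 0, 23, 18, 0], [0, 0, 13, 10, 0], [23, 13, 0, 0, 23], [18, 10, 0, 0, 18], [0, 0, 23, 18, 0]]

0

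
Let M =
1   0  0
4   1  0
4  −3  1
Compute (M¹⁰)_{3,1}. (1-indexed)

−500

M = I + N where N = [[0, 0, 0], [4, 0, 0], [4, −3, 0]] is strictly lower-triangular, so N³ = 0.
(I + N)¹⁰ = I + 10·N + 45·N² = [[1, 0, 0], [40, 1, 0], [−500, −30, 1]].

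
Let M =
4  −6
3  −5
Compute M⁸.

[[−254, 510], [−255, 511]]

tr M = −1 and det M = −2, so the characteristic polynomial is λ² − (−1)λ + (−2) with roots −2 and 1.
Eigenvectors give P = [[1, −2], [1, −1]] with P⁻¹ = [[−1, 2], [−1, 1]], and M = P·diag(−2, 1)·P⁻¹.
Then M⁸ = P·diag(256, 1)·P⁻¹ = [[256, −2], [256, −1]] · [[−1, 2], [−1, 1]] = [[−254, 510], [−255, 511]].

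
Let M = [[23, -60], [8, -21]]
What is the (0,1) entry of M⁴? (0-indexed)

-1200

tr M = 2 and det M = -3, so the characteristic polynomial is λ² − (2)λ + (-3) with roots 3 and -1.
Eigenvectors give P = [[3, 5], [1, 2]] with P⁻¹ = [[2, -5], [-1, 3]], and M = P·diag(3, -1)·P⁻¹.
Then M⁴ = P·diag(81, 1)·P⁻¹ = [[243, 5], [81, 2]] · [[2, -5], [-1, 3]] = [[481, -1200], [160, -399]].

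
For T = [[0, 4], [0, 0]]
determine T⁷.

[[0, 0], [0, 0]]

T is strictly triangular, hence nilpotent: T² = 0, so T⁷ = 0.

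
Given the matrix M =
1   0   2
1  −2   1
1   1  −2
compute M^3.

[[3, −6, 12], [3, −12, 9], [3, 15, −18]]

M^2 = [[3, 2, −2], [0, 5, −2], [0, −4, 7]]
M^3 = [[3, −6, 12], [3, −12, 9], [3, 15, −18]]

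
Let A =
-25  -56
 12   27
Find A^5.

tr A = 2 and det A = -3, so the characteristic polynomial is λ² − (2)λ + (-3) with roots -1 and 3.
Eigenvectors give P = [[-7, 2], [3, -1]] with P⁻¹ = [[-1, -2], [-3, -7]], and A = P·diag(-1, 3)·P⁻¹.
Then A^5 = P·diag(-1, 243)·P⁻¹ = [[7, 486], [-3, -243]] · [[-1, -2], [-3, -7]] = [[-1465, -3416], [732, 1707]].

[[-1465, -3416], [732, 1707]]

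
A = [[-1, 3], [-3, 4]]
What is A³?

A² = [[-8, 9], [-9, 7]]
A³ = [[-19, 12], [-12, 1]]

[[-19, 12], [-12, 1]]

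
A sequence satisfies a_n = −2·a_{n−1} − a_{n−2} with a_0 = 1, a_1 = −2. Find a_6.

7

With companion matrix C = [[−2, −1], [1, 0]], [a_n, a_{n−1}]ᵀ = C·[a_{n−1}, a_{n−2}]ᵀ, so [a_6, a_5]ᵀ = C⁵·[a_1, a_0]ᵀ.
C⁵ = [[−6, −5], [5, 4]], giving [a_6, a_5]ᵀ = [[7], [−6]].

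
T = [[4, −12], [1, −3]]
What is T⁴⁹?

[[4, −12], [1, −3]]

T² = T (a projection; rank 1, trace 1), so T⁴⁹ = T.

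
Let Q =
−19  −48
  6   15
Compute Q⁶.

[[6553, 17472], [−2184, −5823]]

tr Q = −4 and det Q = 3, so the characteristic polynomial is λ² − (−4)λ + (3) with roots −1 and −3.
Eigenvectors give P = [[−8, −3], [3, 1]] with P⁻¹ = [[1, 3], [−3, −8]], and Q = P·diag(−1, −3)·P⁻¹.
Then Q⁶ = P·diag(1, 729)·P⁻¹ = [[−8, −2187], [3, 729]] · [[1, 3], [−3, −8]] = [[6553, 17472], [−2184, −5823]].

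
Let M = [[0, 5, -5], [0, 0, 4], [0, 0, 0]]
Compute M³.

M is strictly triangular, hence nilpotent: M³ = 0, so M³ = 0.

[[0, 0, 0], [0, 0, 0], [0, 0, 0]]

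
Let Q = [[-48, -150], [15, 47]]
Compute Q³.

tr Q = -1 and det Q = -6, so the characteristic polynomial is λ² − (-1)λ + (-6) with roots -3 and 2.
Eigenvectors give P = [[10, -3], [-3, 1]] with P⁻¹ = [[1, 3], [3, 10]], and Q = P·diag(-3, 2)·P⁻¹.
Then Q³ = P·diag(-27, 8)·P⁻¹ = [[-270, -24], [81, 8]] · [[1, 3], [3, 10]] = [[-342, -1050], [105, 323]].

[[-342, -1050], [105, 323]]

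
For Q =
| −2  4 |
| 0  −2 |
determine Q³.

Q² = [[4, −16], [0, 4]]
Q³ = [[−8, 48], [0, −8]]

[[−8, 48], [0, −8]]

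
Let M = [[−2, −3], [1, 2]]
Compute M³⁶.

[[1, 0], [0, 1]]

M² = I (check: tr M = 0 and det M = −1), so M³⁶ = I since 36 is even.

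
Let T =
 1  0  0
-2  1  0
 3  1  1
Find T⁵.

[[1, 0, 0], [-10, 1, 0], [-5, 5, 1]]

T = I + N where N = [[0, 0, 0], [-2, 0, 0], [3, 1, 0]] is strictly lower-triangular, so N³ = 0.
(I + N)⁵ = I + 5·N + 10·N² = [[1, 0, 0], [-10, 1, 0], [-5, 5, 1]].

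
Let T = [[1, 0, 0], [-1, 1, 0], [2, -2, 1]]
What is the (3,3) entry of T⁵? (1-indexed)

1

T = I + N where N = [[0, 0, 0], [-1, 0, 0], [2, -2, 0]] is strictly lower-triangular, so N³ = 0.
(I + N)⁵ = I + 5·N + 10·N² = [[1, 0, 0], [-5, 1, 0], [30, -10, 1]].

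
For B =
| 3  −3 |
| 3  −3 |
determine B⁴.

[[0, 0], [0, 0]]

B² = [[0, 0], [0, 0]]
B³ = [[0, 0], [0, 0]]
B⁴ = [[0, 0], [0, 0]]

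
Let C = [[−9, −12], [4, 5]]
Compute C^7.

tr C = −4 and det C = 3, so the characteristic polynomial is λ² − (−4)λ + (3) with roots −3 and −1.
Eigenvectors give P = [[−2, −3], [1, 2]] with P⁻¹ = [[−2, −3], [1, 2]], and C = P·diag(−3, −1)·P⁻¹.
Then C^7 = P·diag(−2187, −1)·P⁻¹ = [[4374, 3], [−2187, −2]] · [[−2, −3], [1, 2]] = [[−8745, −13116], [4372, 6557]].

[[−8745, −13116], [4372, 6557]]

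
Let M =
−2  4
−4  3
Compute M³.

M² = [[−12, 4], [−4, −7]]
M³ = [[8, −36], [36, −37]]

[[8, −36], [36, −37]]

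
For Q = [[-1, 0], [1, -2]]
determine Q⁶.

[[1, 0], [-63, 64]]

tr Q = -3 and det Q = 2, so the characteristic polynomial is λ² − (-3)λ + (2) with roots -2 and -1.
Eigenvectors give P = [[0, -1], [-1, -1]] with P⁻¹ = [[1, -1], [-1, 0]], and Q = P·diag(-2, -1)·P⁻¹.
Then Q⁶ = P·diag(64, 1)·P⁻¹ = [[0, -1], [-64, -1]] · [[1, -1], [-1, 0]] = [[1, 0], [-63, 64]].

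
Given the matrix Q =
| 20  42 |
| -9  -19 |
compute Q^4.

tr Q = 1 and det Q = -2, so the characteristic polynomial is λ² − (1)λ + (-2) with roots -1 and 2.
Eigenvectors give P = [[-2, 7], [1, -3]] with P⁻¹ = [[3, 7], [1, 2]], and Q = P·diag(-1, 2)·P⁻¹.
Then Q^4 = P·diag(1, 16)·P⁻¹ = [[-2, 112], [1, -48]] · [[3, 7], [1, 2]] = [[106, 210], [-45, -89]].

[[106, 210], [-45, -89]]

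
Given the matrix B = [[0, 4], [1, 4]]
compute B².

[[4, 16], [4, 20]]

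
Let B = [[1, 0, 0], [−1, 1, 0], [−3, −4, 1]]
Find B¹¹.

[[1, 0, 0], [−11, 1, 0], [187, −44, 1]]

B = I + N where N = [[0, 0, 0], [−1, 0, 0], [−3, −4, 0]] is strictly lower-triangular, so N³ = 0.
(I + N)¹¹ = I + 11·N + 55·N² = [[1, 0, 0], [−11, 1, 0], [187, −44, 1]].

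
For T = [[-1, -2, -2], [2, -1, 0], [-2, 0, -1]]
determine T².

[[1, 4, 4], [-4, -3, -4], [4, 4, 5]]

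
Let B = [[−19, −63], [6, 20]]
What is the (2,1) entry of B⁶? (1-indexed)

tr B = 1 and det B = −2, so the characteristic polynomial is λ² − (1)λ + (−2) with roots 2 and −1.
Eigenvectors give P = [[−3, 7], [1, −2]] with P⁻¹ = [[2, 7], [1, 3]], and B = P·diag(2, −1)·P⁻¹.
Then B⁶ = P·diag(64, 1)·P⁻¹ = [[−192, 7], [64, −2]] · [[2, 7], [1, 3]] = [[−377, −1323], [126, 442]].

126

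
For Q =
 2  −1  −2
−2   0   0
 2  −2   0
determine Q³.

[[−8, 6, −4], [−4, −4, 8], [12, 0, −16]]

Q² = [[2, 2, −4], [−4, 2, 4], [8, −2, −4]]
Q³ = [[−8, 6, −4], [−4, −4, 8], [12, 0, −16]]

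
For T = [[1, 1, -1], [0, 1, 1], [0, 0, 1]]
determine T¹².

[[1, 12, 54], [0, 1, 12], [0, 0, 1]]

T = I + N where N = [[0, 1, -1], [0, 0, 1], [0, 0, 0]] is strictly upper-triangular, so N³ = 0.
(I + N)¹² = I + 12·N + 66·N² = [[1, 12, 54], [0, 1, 12], [0, 0, 1]].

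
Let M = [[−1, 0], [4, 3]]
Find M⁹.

tr M = 2 and det M = −3, so the characteristic polynomial is λ² − (2)λ + (−3) with roots 3 and −1.
Eigenvectors give P = [[0, 1], [1, −1]] with P⁻¹ = [[1, 1], [1, 0]], and M = P·diag(3, −1)·P⁻¹.
Then M⁹ = P·diag(19683, −1)·P⁻¹ = [[0, −1], [19683, 1]] · [[1, 1], [1, 0]] = [[−1, 0], [19684, 19683]].

[[−1, 0], [19684, 19683]]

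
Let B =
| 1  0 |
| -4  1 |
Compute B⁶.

[[1, 0], [-24, 1]]

B = I + N where N = [[0, 0], [-4, 0]] is strictly lower-triangular, so N² = 0.
(I + N)⁶ = I + 6·N = [[1, 0], [-24, 1]].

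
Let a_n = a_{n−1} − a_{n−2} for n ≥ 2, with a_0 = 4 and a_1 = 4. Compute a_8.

0

With companion matrix M = [[1, −1], [1, 0]], [a_n, a_{n−1}]ᵀ = M·[a_{n−1}, a_{n−2}]ᵀ, so [a_8, a_7]ᵀ = M⁷·[a_1, a_0]ᵀ.
M⁷ = [[1, −1], [1, 0]], giving [a_8, a_7]ᵀ = [[0], [4]].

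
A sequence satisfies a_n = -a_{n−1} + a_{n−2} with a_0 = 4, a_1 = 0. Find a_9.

With companion matrix T = [[-1, 1], [1, 0]], [a_n, a_{n−1}]ᵀ = T·[a_{n−1}, a_{n−2}]ᵀ, so [a_9, a_8]ᵀ = T⁸·[a_1, a_0]ᵀ.
T⁸ = [[34, -21], [-21, 13]], giving [a_9, a_8]ᵀ = [[-84], [52]].

-84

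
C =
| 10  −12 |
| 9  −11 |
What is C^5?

[[100, −132], [99, −131]]

tr C = −1 and det C = −2, so the characteristic polynomial is λ² − (−1)λ + (−2) with roots 1 and −2.
Eigenvectors give P = [[4, 1], [3, 1]] with P⁻¹ = [[1, −1], [−3, 4]], and C = P·diag(1, −2)·P⁻¹.
Then C^5 = P·diag(1, −32)·P⁻¹ = [[4, −32], [3, −32]] · [[1, −1], [−3, 4]] = [[100, −132], [99, −131]].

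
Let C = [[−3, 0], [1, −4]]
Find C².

[[9, 0], [−7, 16]]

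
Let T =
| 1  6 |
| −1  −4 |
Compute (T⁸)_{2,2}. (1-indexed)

tr T = −3 and det T = 2, so the characteristic polynomial is λ² − (−3)λ + (2) with roots −1 and −2.
Eigenvectors give P = [[−3, −2], [1, 1]] with P⁻¹ = [[−1, −2], [1, 3]], and T = P·diag(−1, −2)·P⁻¹.
Then T⁸ = P·diag(1, 256)·P⁻¹ = [[−3, −512], [1, 256]] · [[−1, −2], [1, 3]] = [[−509, −1530], [255, 766]].

766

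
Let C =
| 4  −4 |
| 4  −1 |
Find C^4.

[[−144, 180], [−180, 81]]

C^2 = [[0, −12], [12, −15]]
C^3 = [[−48, 12], [−12, −33]]
C^4 = [[−144, 180], [−180, 81]]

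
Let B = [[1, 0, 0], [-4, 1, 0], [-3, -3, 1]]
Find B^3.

[[1, 0, 0], [-12, 1, 0], [27, -9, 1]]

B = I + N where N = [[0, 0, 0], [-4, 0, 0], [-3, -3, 0]] is strictly lower-triangular, so N^3 = 0.
(I + N)^3 = I + 3·N + 3·N^2 = [[1, 0, 0], [-12, 1, 0], [27, -9, 1]].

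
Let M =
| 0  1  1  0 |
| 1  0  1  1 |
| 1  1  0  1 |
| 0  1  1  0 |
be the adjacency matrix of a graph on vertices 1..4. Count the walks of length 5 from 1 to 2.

29

The number of length-5 walks from vertex 1 to vertex 2 is entry (1,2) of M⁵, where M is the adjacency matrix.
M² = [[2, 1, 1, 2], [1, 3, 2, 1], [1, 2, 3, 1], [2, 1, 1, 2]]
M³ = [[2, 5, 5, 2], [5, 4, 5, 5], [5, 5, 4, 5], [2, 5, 5, 2]]
M⁴ = [[10, 9, 9, 10], [9, 15, 14, 9], [9, 14, 15, 9], [10, 9, 9, 10]]
M⁵ = [[18, 29, 29, 18], [29, 32, 33, 29], [29, 33, 32, 29], [18, 29, 29, 18]]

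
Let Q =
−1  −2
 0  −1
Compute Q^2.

[[1, 4], [0, 1]]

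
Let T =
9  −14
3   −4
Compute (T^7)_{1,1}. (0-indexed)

tr T = 5 and det T = 6, so the characteristic polynomial is λ² − (5)λ + (6) with roots 2 and 3.
Eigenvectors give P = [[2, 7], [1, 3]] with P⁻¹ = [[−3, 7], [1, −2]], and T = P·diag(2, 3)·P⁻¹.
Then T^7 = P·diag(128, 2187)·P⁻¹ = [[256, 15309], [128, 6561]] · [[−3, 7], [1, −2]] = [[14541, −28826], [6177, −12226]].

−12226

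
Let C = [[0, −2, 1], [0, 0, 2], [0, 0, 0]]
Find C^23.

[[0, 0, 0], [0, 0, 0], [0, 0, 0]]

C is strictly triangular, hence nilpotent: C^3 = 0, so C^23 = 0.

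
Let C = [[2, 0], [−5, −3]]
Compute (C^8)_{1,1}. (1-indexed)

256

tr C = −1 and det C = −6, so the characteristic polynomial is λ² − (−1)λ + (−6) with roots −3 and 2.
Eigenvectors give P = [[0, −1], [1, 1]] with P⁻¹ = [[1, 1], [−1, 0]], and C = P·diag(−3, 2)·P⁻¹.
Then C^8 = P·diag(6561, 256)·P⁻¹ = [[0, −256], [6561, 256]] · [[1, 1], [−1, 0]] = [[256, 0], [6305, 6561]].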